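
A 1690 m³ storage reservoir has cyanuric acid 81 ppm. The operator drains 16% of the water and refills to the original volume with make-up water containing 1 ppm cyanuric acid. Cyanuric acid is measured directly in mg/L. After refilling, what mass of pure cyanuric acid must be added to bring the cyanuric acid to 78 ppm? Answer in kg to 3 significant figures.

Volume: 1690 m³ = 1,690,000 L.
After draining 16% and refilling: 81 × 0.84 + 1 × 0.16 = 68.2 ppm.
Deficit to target: 78 − 68.2 = 9.8 mg/L.
Mass: 9.8 mg/L × 1,690,000 L = 16,560 g cyanuric acid.

16.6 kg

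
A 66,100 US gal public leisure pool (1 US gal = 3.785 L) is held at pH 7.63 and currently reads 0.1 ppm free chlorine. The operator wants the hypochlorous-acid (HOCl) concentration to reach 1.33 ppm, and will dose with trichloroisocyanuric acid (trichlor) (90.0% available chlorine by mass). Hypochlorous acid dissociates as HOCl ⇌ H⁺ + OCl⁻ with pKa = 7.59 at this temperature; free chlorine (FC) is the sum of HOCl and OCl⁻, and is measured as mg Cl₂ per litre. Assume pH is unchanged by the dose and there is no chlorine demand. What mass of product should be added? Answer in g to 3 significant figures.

747 g

Volume: 66,100 US gal × 3.785 L/gal = 250,188 L.
[OCl⁻]/[HOCl] = 10^(pH − pKa) = 10^(7.63 − 7.59) = 1.096; fraction as HOCl = 1/(1 + 1.096) = 0.477.
Free chlorine required for 1.33 ppm HOCl: 1.33 / 0.477 = 2.788 ppm.
FC to add: 2.788 − 0.1 = 2.688 mg/L as Cl₂.
Cl₂ equivalent: 2.688 mg/L × 250,188 L = 672.6 g.
Product at 90.0% available Cl: 672.6 / 0.9 = 747.3 g.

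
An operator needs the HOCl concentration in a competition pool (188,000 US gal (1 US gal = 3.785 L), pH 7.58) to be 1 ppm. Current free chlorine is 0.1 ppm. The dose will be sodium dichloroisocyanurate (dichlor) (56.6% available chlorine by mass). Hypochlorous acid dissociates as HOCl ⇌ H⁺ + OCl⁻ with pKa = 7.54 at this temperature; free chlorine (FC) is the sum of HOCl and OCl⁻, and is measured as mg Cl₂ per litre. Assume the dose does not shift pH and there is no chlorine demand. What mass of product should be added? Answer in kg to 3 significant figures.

Volume: 188,000 US gal × 3.785 L/gal = 711,580 L.
[OCl⁻]/[HOCl] = 10^(pH − pKa) = 10^(7.58 − 7.54) = 1.096; fraction as HOCl = 1/(1 + 1.096) = 0.477.
Free chlorine required for 1 ppm HOCl: 1 / 0.477 = 2.096 ppm.
FC to add: 2.096 − 0.1 = 1.996 mg/L as Cl₂.
Cl₂ equivalent: 1.996 mg/L × 711,580 L = 1421 g.
Product at 56.6% available Cl: 1421 / 0.566 = 2510 g.

2.51 kg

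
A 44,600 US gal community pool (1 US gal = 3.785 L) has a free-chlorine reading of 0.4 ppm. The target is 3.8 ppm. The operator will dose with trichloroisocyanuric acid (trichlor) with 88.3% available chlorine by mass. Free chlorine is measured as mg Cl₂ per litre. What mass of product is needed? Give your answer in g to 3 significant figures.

650 g

Volume: 44,600 US gal × 3.785 L/gal = 168,811 L.
Chlorine deficit: 3.8 − 0.4 = 3.4 ppm = 3.4 mg/L as Cl₂.
Cl₂ equivalent needed: 3.4 mg/L × 168,811 L = 574,000 mg = 574 g.
Product at 88.3% available chlorine: 574 / 0.883 = 650 g.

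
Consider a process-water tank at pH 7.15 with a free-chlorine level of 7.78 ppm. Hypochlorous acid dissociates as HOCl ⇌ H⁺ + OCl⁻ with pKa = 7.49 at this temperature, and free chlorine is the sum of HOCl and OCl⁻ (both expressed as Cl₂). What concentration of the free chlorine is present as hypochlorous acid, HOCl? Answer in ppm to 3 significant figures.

[OCl⁻]/[HOCl] = 10^(pH − pKa) = 10^(7.15 − 7.49) = 10^-0.34 = 0.4571.
Fraction as HOCl = 1 / (1 + 0.4571) = 0.6863.
HOCl = 0.6863 × 7.78 ppm = 5.339 ppm.

5.34 ppm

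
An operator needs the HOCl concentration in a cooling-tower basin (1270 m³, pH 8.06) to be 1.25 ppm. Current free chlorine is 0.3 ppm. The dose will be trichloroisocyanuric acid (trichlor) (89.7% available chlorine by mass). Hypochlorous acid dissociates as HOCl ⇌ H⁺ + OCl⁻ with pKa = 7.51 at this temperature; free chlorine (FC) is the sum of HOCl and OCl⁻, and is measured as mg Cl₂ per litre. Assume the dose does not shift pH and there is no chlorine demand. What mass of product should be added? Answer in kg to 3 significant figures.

7.62 kg

Volume: 1270 m³ = 1,270,000 L.
[OCl⁻]/[HOCl] = 10^(pH − pKa) = 10^(8.06 − 7.51) = 3.548; fraction as HOCl = 1/(1 + 3.548) = 0.2199.
Free chlorine required for 1.25 ppm HOCl: 1.25 / 0.2199 = 5.685 ppm.
FC to add: 5.685 − 0.3 = 5.385 mg/L as Cl₂.
Cl₂ equivalent: 5.385 mg/L × 1,270,000 L = 6839 g.
Product at 89.7% available Cl: 6839 / 0.897 = 7624 g.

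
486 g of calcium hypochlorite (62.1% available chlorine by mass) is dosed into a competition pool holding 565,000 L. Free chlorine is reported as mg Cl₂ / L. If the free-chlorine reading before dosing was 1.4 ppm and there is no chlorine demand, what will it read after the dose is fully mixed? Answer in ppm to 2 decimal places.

1.93 ppm

Available chlorine delivered: 486 g × 0.621 = 301.8 g as Cl₂.
Concentration rise: 301.8 g / 565,000 L = 0.5342 mg/L = 0.53 ppm.
Final FC: 1.4 + 0.53 = 1.93 ppm.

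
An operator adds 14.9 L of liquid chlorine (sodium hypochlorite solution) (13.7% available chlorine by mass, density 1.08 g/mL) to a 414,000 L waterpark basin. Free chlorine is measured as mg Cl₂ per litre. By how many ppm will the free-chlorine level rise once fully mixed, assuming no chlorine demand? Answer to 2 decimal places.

Mass of solution: 14.9 L × 1000 mL/L × 1.08 g/mL = 16,090 g.
Available chlorine delivered: 16,090 g × 0.137 = 2205 g as Cl₂.
Concentration rise: 2205 g / 414,000 L = 5.325 mg/L = 5.33 ppm.

5.33 ppm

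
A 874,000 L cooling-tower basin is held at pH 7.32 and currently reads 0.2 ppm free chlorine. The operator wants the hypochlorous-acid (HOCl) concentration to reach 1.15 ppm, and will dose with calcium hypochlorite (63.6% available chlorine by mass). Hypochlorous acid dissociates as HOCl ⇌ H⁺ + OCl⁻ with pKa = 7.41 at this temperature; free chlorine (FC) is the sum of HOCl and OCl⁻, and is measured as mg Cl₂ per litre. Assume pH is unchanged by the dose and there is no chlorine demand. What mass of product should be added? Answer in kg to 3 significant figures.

2.59 kg

[OCl⁻]/[HOCl] = 10^(pH − pKa) = 10^(7.32 − 7.41) = 0.8128; fraction as HOCl = 1/(1 + 0.8128) = 0.5516.
Free chlorine required for 1.15 ppm HOCl: 1.15 / 0.5516 = 2.085 ppm.
FC to add: 2.085 − 0.2 = 1.885 mg/L as Cl₂.
Cl₂ equivalent: 1.885 mg/L × 874,000 L = 1647 g.
Product at 63.6% available Cl: 1647 / 0.636 = 2590 g.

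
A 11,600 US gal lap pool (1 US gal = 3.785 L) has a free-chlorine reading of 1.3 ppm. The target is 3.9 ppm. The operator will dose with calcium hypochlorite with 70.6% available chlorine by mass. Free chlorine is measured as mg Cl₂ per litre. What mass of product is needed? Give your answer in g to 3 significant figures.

Volume: 11,600 US gal × 3.785 L/gal = 43,906 L.
Chlorine deficit: 3.9 − 1.3 = 2.6 ppm = 2.6 mg/L as Cl₂.
Cl₂ equivalent needed: 2.6 mg/L × 43,906 L = 114,200 mg = 114.2 g.
Product at 70.6% available chlorine: 114.2 / 0.706 = 161.7 g.

162 g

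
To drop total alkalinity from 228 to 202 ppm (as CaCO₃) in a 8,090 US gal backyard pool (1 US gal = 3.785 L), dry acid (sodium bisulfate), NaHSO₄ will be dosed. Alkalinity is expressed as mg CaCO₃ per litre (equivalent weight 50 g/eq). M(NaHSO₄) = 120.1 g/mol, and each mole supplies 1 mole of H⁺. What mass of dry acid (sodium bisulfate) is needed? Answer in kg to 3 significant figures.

1.91 kg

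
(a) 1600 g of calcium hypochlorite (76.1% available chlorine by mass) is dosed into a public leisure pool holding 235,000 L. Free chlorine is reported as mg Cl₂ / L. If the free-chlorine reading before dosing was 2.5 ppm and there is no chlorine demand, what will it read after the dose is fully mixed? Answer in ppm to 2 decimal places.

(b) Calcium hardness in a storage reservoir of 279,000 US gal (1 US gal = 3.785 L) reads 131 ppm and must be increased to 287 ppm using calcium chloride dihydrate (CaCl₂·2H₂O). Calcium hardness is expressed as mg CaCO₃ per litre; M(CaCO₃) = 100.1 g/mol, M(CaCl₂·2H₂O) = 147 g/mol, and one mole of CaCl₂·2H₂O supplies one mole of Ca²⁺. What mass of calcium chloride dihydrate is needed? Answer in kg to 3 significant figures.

(a) Available chlorine delivered: 1600 g × 0.761 = 1218 g as Cl₂.
(a) Concentration rise: 1218 g / 235,000 L = 5.181 mg/L = 5.18 ppm.
(a) Final FC: 2.5 + 5.18 = 7.68 ppm.

(b) Volume: 279,000 US gal × 3.785 L/gal = 1,056,015 L.
(b) Hardness to add: (287 − 131) = 156 mg/L as CaCO₃ × 1,056,015 L = 164,700 g as CaCO₃.
(b) Moles of Ca²⁺ (1 mol Ca²⁺ ≡ 1 mol CaCO₃): 164,700 / 100.1 g/mol = 1646 mol.
(b) Mass of CaCl₂·2H₂O: 1646 × 147 = 241,900 g.

(a) 7.68 ppm; (b) 242 kg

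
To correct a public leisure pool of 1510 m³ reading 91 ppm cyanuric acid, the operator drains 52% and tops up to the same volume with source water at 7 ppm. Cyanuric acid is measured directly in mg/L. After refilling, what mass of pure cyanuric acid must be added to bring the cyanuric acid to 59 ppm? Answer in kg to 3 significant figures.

Volume: 1510 m³ = 1,510,000 L.
After draining 52% and refilling: 91 × 0.48 + 7 × 0.52 = 47.32 ppm.
Deficit to target: 59 − 47.32 = 11.68 mg/L.
Mass: 11.68 mg/L × 1,510,000 L = 17,640 g cyanuric acid.

17.6 kg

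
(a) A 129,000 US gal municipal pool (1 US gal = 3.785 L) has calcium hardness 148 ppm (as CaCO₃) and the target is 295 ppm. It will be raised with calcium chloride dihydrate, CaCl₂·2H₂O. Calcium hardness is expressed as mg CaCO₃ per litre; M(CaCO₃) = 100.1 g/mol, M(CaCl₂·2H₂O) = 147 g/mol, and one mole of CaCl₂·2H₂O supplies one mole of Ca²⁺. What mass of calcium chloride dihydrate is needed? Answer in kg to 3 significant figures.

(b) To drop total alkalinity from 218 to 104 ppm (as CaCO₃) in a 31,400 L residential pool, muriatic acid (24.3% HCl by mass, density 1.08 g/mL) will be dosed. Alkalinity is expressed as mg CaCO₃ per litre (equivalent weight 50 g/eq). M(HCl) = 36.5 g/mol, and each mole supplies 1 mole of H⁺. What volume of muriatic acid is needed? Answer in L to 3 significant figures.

(a) Volume: 129,000 US gal × 3.785 L/gal = 488,265 L.
(a) Hardness to add: (295 − 148) = 147 mg/L as CaCO₃ × 488,265 L = 71,770 g as CaCO₃.
(a) Moles of Ca²⁺ (1 mol Ca²⁺ ≡ 1 mol CaCO₃): 71,770 / 100.1 g/mol = 717 mol.
(a) Mass of CaCl₂·2H₂O: 717 × 147 = 105,400 g.

(b) Alkalinity to neutralize: (218 − 104) = 114 mg/L as CaCO₃ × 31,400 L = 3580 g as CaCO₃.
(b) Equivalents of H⁺ required: 3580 ÷ 50 g/eq = 71.59 eq = 71.59 mol HCl.
(b) Mass of HCl: 71.59 × 36.5 = 2613 g.
(b) Mass of 24.3% solution: 2613 / 0.243 = 10,750 g.
(b) Volume: 10,750 g ÷ 1.08 g/mL = 9957 mL.

(a) 105 kg; (b) 9.96 L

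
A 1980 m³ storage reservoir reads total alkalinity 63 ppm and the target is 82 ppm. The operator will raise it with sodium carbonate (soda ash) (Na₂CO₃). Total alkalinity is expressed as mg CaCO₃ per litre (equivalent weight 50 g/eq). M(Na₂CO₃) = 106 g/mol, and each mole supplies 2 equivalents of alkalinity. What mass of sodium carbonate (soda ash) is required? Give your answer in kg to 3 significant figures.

39.9 kg

Volume: 1980 m³ = 1,980,000 L.
Alkalinity to add: (82 − 63) = 19 mg/L as CaCO₃ × 1,980,000 L = 37,620 g as CaCO₃.
Equivalents: 37,620 g ÷ 50 g/eq = 752.4 eq.
Each mole of Na₂CO₃ supplies 2 eq, so 752.4 / 2 = 376.2 mol.
Mass: 376.2 mol × 106 g/mol = 39,880 g.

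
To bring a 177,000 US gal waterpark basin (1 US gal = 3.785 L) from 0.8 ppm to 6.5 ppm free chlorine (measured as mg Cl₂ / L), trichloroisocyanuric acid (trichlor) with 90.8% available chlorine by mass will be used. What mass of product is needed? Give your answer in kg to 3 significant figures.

Volume: 177,000 US gal × 3.785 L/gal = 669,945 L.
Chlorine deficit: 6.5 − 0.8 = 5.7 ppm = 5.7 mg/L as Cl₂.
Cl₂ equivalent needed: 5.7 mg/L × 669,945 L = 3,819,000 mg = 3819 g.
Product at 90.8% available chlorine: 3819 / 0.908 = 4206 g.

4.21 kg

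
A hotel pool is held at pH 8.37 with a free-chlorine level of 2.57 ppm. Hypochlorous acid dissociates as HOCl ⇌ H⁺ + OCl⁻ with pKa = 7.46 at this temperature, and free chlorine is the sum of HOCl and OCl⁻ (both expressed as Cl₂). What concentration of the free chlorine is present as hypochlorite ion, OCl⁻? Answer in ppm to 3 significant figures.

[OCl⁻]/[HOCl] = 10^(pH − pKa) = 10^(8.37 − 7.46) = 10^0.91 = 8.128.
Fraction as HOCl = 1 / (1 + 8.128) = 0.1095.
OCl⁻ = (1 − 0.1095) × 2.57 ppm = 2.288 ppm.

2.29 ppm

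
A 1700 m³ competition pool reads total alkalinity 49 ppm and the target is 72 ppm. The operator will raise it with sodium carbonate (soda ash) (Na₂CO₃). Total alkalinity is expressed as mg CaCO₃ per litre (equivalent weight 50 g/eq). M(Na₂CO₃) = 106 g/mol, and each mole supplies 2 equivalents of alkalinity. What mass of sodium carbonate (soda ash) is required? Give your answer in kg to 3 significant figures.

Volume: 1700 m³ = 1,700,000 L.
Alkalinity to add: (72 − 49) = 23 mg/L as CaCO₃ × 1,700,000 L = 39,100 g as CaCO₃.
Equivalents: 39,100 g ÷ 50 g/eq = 782 eq.
Each mole of Na₂CO₃ supplies 2 eq, so 782 / 2 = 391 mol.
Mass: 391 mol × 106 g/mol = 41,450 g.

41.4 kg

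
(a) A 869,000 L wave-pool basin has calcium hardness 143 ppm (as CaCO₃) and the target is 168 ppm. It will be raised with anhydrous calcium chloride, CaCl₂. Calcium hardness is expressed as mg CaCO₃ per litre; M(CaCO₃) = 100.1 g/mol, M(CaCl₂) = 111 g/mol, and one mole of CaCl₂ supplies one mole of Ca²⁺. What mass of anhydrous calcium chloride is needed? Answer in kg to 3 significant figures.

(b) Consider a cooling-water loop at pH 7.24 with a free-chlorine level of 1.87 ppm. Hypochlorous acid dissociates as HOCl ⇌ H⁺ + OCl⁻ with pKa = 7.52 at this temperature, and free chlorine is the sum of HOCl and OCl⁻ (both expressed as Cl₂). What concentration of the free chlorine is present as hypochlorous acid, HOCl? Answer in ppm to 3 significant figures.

(a) Hardness to add: (168 − 143) = 25 mg/L as CaCO₃ × 869,000 L = 21,720 g as CaCO₃.
(a) Moles of Ca²⁺ (1 mol Ca²⁺ ≡ 1 mol CaCO₃): 21,720 / 100.1 g/mol = 217 mol.
(a) Mass of CaCl₂: 217 × 111 = 24,090 g.

(b) [OCl⁻]/[HOCl] = 10^(pH − pKa) = 10^(7.24 − 7.52) = 10^-0.28 = 0.5248.
(b) Fraction as HOCl = 1 / (1 + 0.5248) = 0.6558.
(b) HOCl = 0.6558 × 1.87 ppm = 1.226 ppm.

(a) 24.1 kg; (b) 1.23 ppm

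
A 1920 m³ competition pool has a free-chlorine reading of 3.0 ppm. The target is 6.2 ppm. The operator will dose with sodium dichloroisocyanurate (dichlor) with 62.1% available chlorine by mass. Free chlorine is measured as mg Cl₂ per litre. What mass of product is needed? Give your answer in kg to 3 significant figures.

Volume: 1920 m³ = 1,920,000 L.
Chlorine deficit: 6.2 − 3.0 = 3.2 ppm = 3.2 mg/L as Cl₂.
Cl₂ equivalent needed: 3.2 mg/L × 1,920,000 L = 6,144,000 mg = 6144 g.
Product at 62.1% available chlorine: 6144 / 0.621 = 9894 g.

9.89 kg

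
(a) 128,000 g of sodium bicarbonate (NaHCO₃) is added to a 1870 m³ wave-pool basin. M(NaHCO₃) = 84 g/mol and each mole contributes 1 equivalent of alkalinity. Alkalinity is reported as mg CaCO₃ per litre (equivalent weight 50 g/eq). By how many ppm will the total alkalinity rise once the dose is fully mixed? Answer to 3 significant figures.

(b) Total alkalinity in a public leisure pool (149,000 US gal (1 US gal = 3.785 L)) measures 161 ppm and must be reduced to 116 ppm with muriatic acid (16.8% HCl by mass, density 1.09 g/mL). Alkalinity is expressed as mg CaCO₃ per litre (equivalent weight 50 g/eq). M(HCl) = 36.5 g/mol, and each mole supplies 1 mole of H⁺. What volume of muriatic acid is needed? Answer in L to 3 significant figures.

(a) Volume: 1870 m³ = 1,870,000 L.
(a) Moles of NaHCO₃: 128,000 g ÷ 84 g/mol = 1524 mol → 1524 eq of alkalinity.
(a) As CaCO₃: 1524 eq × 50 g/eq = 76,190 g.
(a) Rise: 76,190 g / 1,870,000 L × 1000 = 40.74 mg/L.

(b) Volume: 149,000 US gal × 3.785 L/gal = 563,965 L.
(b) Alkalinity to neutralize: (161 − 116) = 45 mg/L as CaCO₃ × 563,965 L = 25,380 g as CaCO₃.
(b) Equivalents of H⁺ required: 25,380 ÷ 50 g/eq = 507.6 eq = 507.6 mol HCl.
(b) Mass of HCl: 507.6 × 36.5 = 18,530 g.
(b) Mass of 16.8% solution: 18,530 / 0.168 = 110,300 g.
(b) Volume: 110,300 g ÷ 1.09 g/mL = 101,200 mL.

(a) 40.7 ppm; (b) 101 L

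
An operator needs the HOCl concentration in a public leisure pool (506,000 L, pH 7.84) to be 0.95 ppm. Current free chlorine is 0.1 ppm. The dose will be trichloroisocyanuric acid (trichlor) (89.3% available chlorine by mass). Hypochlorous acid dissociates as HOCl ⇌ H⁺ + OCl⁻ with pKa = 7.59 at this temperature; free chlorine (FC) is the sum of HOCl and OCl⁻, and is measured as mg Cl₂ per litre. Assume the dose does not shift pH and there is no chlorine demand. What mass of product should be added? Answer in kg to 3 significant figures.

1.44 kg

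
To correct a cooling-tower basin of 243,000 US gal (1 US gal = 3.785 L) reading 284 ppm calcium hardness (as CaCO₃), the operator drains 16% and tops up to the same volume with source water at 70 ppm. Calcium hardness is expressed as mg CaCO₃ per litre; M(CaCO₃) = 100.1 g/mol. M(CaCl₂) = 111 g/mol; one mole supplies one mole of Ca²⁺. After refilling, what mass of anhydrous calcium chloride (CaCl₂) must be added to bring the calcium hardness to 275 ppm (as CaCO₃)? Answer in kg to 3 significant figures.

Volume: 243,000 US gal × 3.785 L/gal = 919,755 L.
After draining 16% and refilling: 284 × 0.84 + 70 × 0.16 = 249.76 ppm.
Deficit to target: 275 − 249.76 = 25.24 mg/L.
As CaCO₃: 25.24 mg/L × 919,755 L = 23,210 g; ÷ 100.1 = 231.9 mol Ca²⁺.
Mass: 231.9 × 111 = 25,740 g.

25.7 kg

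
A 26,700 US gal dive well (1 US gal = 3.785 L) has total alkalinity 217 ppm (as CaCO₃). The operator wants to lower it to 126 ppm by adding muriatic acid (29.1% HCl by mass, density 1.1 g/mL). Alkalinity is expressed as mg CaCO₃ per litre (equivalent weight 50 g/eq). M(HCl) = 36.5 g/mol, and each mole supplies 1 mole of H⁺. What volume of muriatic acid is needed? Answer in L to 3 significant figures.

21.0 L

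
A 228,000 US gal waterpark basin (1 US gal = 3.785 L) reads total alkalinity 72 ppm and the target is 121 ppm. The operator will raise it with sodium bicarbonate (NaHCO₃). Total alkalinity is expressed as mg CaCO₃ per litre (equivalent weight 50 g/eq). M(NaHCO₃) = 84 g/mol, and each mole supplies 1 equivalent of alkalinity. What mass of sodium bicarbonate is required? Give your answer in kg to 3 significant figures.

Volume: 228,000 US gal × 3.785 L/gal = 862,980 L.
Alkalinity to add: (121 − 72) = 49 mg/L as CaCO₃ × 862,980 L = 42,290 g as CaCO₃.
Equivalents: 42,290 g ÷ 50 g/eq = 845.7 eq.
NaHCO₃ supplies 1 eq per mole → 845.7 mol.
Mass: 845.7 mol × 84 g/mol = 71,040 g.

71.0 kg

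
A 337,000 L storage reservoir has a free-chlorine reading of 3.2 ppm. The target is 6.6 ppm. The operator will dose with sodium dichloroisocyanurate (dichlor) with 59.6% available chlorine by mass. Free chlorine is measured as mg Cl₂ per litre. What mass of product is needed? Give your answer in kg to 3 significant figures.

Chlorine deficit: 6.6 − 3.2 = 3.4 ppm = 3.4 mg/L as Cl₂.
Cl₂ equivalent needed: 3.4 mg/L × 337,000 L = 1,146,000 mg = 1146 g.
Product at 59.6% available chlorine: 1146 / 0.596 = 1922 g.

1.92 kg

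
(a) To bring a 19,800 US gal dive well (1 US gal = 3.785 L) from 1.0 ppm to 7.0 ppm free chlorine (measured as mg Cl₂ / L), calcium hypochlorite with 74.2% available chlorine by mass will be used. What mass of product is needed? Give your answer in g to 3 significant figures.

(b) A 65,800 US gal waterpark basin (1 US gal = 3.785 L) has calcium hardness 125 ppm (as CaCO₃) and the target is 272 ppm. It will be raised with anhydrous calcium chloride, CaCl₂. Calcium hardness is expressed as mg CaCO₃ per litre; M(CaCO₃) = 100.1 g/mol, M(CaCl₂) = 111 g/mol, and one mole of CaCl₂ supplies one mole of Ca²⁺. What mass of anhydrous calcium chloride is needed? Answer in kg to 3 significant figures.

(a) Volume: 19,800 US gal × 3.785 L/gal = 74,943 L.
(a) Chlorine deficit: 7.0 − 1.0 = 6 ppm = 6 mg/L as Cl₂.
(a) Cl₂ equivalent needed: 6 mg/L × 74,943 L = 449,700 mg = 449.7 g.
(a) Product at 74.2% available chlorine: 449.7 / 0.742 = 606 g.

(b) Volume: 65,800 US gal × 3.785 L/gal = 249,053 L.
(b) Hardness to add: (272 − 125) = 147 mg/L as CaCO₃ × 249,053 L = 36,610 g as CaCO₃.
(b) Moles of Ca²⁺ (1 mol Ca²⁺ ≡ 1 mol CaCO₃): 36,610 / 100.1 g/mol = 365.7 mol.
(b) Mass of CaCl₂: 365.7 × 111 = 40,600 g.

(a) 606 g; (b) 40.6 kg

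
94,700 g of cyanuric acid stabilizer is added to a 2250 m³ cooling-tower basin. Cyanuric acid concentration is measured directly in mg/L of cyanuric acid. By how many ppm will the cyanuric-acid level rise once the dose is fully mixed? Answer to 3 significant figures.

Volume: 2250 m³ = 2,250,000 L.
Rise: 94,700 g / 2,250,000 L × 1000 = 42.09 mg/L.

42.1 ppm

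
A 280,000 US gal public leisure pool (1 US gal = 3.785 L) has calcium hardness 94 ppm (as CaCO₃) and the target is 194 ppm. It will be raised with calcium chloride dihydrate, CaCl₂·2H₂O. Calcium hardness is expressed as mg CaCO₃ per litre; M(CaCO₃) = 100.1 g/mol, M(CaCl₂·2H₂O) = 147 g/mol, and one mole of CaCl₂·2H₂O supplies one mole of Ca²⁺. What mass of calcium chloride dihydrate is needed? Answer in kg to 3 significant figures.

Volume: 280,000 US gal × 3.785 L/gal = 1,059,800 L.
Hardness to add: (194 − 94) = 100 mg/L as CaCO₃ × 1,059,800 L = 106,000 g as CaCO₃.
Moles of Ca²⁺ (1 mol Ca²⁺ ≡ 1 mol CaCO₃): 106,000 / 100.1 g/mol = 1059 mol.
Mass of CaCl₂·2H₂O: 1059 × 147 = 155,600 g.

156 kg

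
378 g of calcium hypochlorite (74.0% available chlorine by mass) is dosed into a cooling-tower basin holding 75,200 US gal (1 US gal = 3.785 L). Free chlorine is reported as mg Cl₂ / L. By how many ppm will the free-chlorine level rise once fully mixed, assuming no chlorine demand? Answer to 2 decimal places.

0.98 ppm

Volume: 75,200 US gal × 3.785 L/gal = 284,632 L.
Available chlorine delivered: 378 g × 0.74 = 279.7 g as Cl₂.
Concentration rise: 279.7 g / 284,632 L = 0.9827 mg/L = 0.98 ppm.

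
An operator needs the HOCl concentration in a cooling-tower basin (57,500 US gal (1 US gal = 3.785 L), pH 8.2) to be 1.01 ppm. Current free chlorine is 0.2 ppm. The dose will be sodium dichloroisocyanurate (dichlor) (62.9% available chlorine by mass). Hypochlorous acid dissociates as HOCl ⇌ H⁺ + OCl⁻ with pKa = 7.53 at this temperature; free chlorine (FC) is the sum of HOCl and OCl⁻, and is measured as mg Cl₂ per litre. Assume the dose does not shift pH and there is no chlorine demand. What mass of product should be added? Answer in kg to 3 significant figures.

Volume: 57,500 US gal × 3.785 L/gal = 217,638 L.
[OCl⁻]/[HOCl] = 10^(pH − pKa) = 10^(8.2 − 7.53) = 4.677; fraction as HOCl = 1/(1 + 4.677) = 0.1761.
Free chlorine required for 1.01 ppm HOCl: 1.01 / 0.1761 = 5.734 ppm.
FC to add: 5.734 − 0.2 = 5.534 mg/L as Cl₂.
Cl₂ equivalent: 5.534 mg/L × 217,638 L = 1204 g.
Product at 62.9% available Cl: 1204 / 0.629 = 1915 g.

1.91 kg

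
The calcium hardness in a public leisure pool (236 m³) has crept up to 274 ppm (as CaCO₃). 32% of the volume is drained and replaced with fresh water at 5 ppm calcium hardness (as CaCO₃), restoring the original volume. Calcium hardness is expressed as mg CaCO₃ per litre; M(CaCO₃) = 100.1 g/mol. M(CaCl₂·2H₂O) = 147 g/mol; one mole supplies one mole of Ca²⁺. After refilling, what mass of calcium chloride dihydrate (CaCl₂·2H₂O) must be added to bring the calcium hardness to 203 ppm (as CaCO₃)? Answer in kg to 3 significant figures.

Volume: 236 m³ = 236,000 L.
After draining 32% and refilling: 274 × 0.68 + 5 × 0.32 = 187.92 ppm.
Deficit to target: 203 − 187.92 = 15.08 mg/L.
As CaCO₃: 15.08 mg/L × 236,000 L = 3559 g; ÷ 100.1 = 35.55 mol Ca²⁺.
Mass: 35.55 × 147 = 5226 g.

5.23 kg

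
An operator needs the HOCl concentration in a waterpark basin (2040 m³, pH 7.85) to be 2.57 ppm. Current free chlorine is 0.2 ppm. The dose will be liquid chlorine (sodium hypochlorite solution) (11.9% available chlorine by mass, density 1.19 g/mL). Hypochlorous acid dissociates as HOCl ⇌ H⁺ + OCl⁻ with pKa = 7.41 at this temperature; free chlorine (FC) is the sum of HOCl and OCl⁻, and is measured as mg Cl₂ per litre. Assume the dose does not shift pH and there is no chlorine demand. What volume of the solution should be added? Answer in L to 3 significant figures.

136 L

Volume: 2040 m³ = 2,040,000 L.
[OCl⁻]/[HOCl] = 10^(pH − pKa) = 10^(7.85 − 7.41) = 2.754; fraction as HOCl = 1/(1 + 2.754) = 0.2664.
Free chlorine required for 2.57 ppm HOCl: 2.57 / 0.2664 = 9.648 ppm.
FC to add: 9.648 − 0.2 = 9.448 mg/L as Cl₂.
Cl₂ equivalent: 9.448 mg/L × 2,040,000 L = 19,270 g.
Product at 11.9% available Cl: 19,270 / 0.119 = 162,000 g.
Volume: 162,000 g ÷ 1.19 g/mL = 136,100 mL.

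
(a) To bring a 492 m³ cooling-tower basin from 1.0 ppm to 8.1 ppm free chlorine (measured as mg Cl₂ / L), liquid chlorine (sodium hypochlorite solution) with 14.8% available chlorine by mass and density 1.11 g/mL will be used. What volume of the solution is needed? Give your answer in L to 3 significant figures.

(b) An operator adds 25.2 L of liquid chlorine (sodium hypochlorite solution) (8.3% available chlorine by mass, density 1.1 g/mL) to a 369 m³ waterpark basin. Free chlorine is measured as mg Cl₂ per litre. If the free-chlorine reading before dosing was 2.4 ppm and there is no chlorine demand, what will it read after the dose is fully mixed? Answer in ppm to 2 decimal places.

(a) 21.3 L; (b) 8.64 ppm

(a) Volume: 492 m³ = 492,000 L.
(a) Chlorine deficit: 8.1 − 1.0 = 7.1 ppm = 7.1 mg/L as Cl₂.
(a) Cl₂ equivalent needed: 7.1 mg/L × 492,000 L = 3,493,000 mg = 3493 g.
(a) Product at 14.8% available chlorine: 3493 / 0.148 = 23,600 g.
(a) Volume at density 1.11 g/mL: 23,600 g ÷ 1.11 g/mL = 21,260 mL.

(b) Volume: 369 m³ = 369,000 L.
(b) Mass of solution: 25.2 L × 1000 mL/L × 1.1 g/mL = 27,720 g.
(b) Available chlorine delivered: 27,720 g × 0.083 = 2301 g as Cl₂.
(b) Concentration rise: 2301 g / 369,000 L = 6.235 mg/L = 6.24 ppm.
(b) Final FC: 2.4 + 6.24 = 8.64 ppm.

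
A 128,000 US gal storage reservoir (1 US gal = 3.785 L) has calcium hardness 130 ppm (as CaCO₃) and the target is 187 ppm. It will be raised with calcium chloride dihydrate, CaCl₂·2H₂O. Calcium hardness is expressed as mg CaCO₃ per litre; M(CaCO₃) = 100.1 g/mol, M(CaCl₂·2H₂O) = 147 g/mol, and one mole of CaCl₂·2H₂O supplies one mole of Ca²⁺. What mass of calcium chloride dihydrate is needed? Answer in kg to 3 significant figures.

40.6 kg

Volume: 128,000 US gal × 3.785 L/gal = 484,480 L.
Hardness to add: (187 − 130) = 57 mg/L as CaCO₃ × 484,480 L = 27,620 g as CaCO₃.
Moles of Ca²⁺ (1 mol Ca²⁺ ≡ 1 mol CaCO₃): 27,620 / 100.1 g/mol = 275.9 mol.
Mass of CaCl₂·2H₂O: 275.9 × 147 = 40,550 g.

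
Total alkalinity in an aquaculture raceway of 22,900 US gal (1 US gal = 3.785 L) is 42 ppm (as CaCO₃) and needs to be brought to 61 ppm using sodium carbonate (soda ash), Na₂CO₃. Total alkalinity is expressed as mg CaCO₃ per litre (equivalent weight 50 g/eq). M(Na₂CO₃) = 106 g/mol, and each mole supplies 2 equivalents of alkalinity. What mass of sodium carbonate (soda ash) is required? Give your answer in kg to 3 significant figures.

1.75 kg

Volume: 22,900 US gal × 3.785 L/gal = 86,676 L.
Alkalinity to add: (61 − 42) = 19 mg/L as CaCO₃ × 86,676 L = 1647 g as CaCO₃.
Equivalents: 1647 g ÷ 50 g/eq = 32.94 eq.
Each mole of Na₂CO₃ supplies 2 eq, so 32.94 / 2 = 16.47 mol.
Mass: 16.47 mol × 106 g/mol = 1746 g.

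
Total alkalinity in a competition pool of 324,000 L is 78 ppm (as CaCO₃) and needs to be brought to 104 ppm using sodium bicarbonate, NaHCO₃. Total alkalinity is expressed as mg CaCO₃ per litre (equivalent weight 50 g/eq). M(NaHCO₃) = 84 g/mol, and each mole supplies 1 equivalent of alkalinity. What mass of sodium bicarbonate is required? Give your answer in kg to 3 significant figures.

Alkalinity to add: (104 − 78) = 26 mg/L as CaCO₃ × 324,000 L = 8424 g as CaCO₃.
Equivalents: 8424 g ÷ 50 g/eq = 168.5 eq.
NaHCO₃ supplies 1 eq per mole → 168.5 mol.
Mass: 168.5 mol × 84 g/mol = 14,150 g.

14.2 kg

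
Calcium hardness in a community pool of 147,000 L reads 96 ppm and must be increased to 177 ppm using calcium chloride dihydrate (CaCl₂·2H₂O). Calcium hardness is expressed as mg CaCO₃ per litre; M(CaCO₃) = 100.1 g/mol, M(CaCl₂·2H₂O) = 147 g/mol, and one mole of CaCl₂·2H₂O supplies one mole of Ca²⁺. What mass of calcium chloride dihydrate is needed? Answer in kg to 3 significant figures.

17.5 kg

Hardness to add: (177 − 96) = 81 mg/L as CaCO₃ × 147,000 L = 11,910 g as CaCO₃.
Moles of Ca²⁺ (1 mol Ca²⁺ ≡ 1 mol CaCO₃): 11,910 / 100.1 g/mol = 119 mol.
Mass of CaCl₂·2H₂O: 119 × 147 = 17,490 g.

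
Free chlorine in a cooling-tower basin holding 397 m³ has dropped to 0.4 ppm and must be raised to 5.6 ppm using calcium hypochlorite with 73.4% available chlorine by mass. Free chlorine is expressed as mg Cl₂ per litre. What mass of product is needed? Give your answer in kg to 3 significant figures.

2.81 kg

Volume: 397 m³ = 397,000 L.
Chlorine deficit: 5.6 − 0.4 = 5.2 ppm = 5.2 mg/L as Cl₂.
Cl₂ equivalent needed: 5.2 mg/L × 397,000 L = 2,064,000 mg = 2064 g.
Product at 73.4% available chlorine: 2064 / 0.734 = 2813 g.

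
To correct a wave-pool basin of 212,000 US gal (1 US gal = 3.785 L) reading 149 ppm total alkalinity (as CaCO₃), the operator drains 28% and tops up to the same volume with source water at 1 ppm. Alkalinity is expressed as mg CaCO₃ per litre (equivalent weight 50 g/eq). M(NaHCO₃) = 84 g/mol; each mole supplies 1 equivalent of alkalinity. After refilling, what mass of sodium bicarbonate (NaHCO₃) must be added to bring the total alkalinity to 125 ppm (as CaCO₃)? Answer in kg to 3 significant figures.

23.5 kg

Volume: 212,000 US gal × 3.785 L/gal = 802,420 L.
After draining 28% and refilling: 149 × 0.72 + 1 × 0.28 = 107.56 ppm.
Deficit to target: 125 − 107.56 = 17.44 mg/L.
As CaCO₃: 17.44 mg/L × 802,420 L = 13,990 g; ÷ 50 g/eq ÷ 1 = 279.9 mol NaHCO₃.
Mass: 279.9 × 84 = 23,510 g.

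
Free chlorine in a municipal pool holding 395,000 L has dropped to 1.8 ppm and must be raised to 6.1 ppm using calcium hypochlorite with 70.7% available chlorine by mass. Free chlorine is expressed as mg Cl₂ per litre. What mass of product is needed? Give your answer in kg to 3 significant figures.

2.40 kg

Chlorine deficit: 6.1 − 1.8 = 4.3 ppm = 4.3 mg/L as Cl₂.
Cl₂ equivalent needed: 4.3 mg/L × 395,000 L = 1,698,000 mg = 1698 g.
Product at 70.7% available chlorine: 1698 / 0.707 = 2402 g.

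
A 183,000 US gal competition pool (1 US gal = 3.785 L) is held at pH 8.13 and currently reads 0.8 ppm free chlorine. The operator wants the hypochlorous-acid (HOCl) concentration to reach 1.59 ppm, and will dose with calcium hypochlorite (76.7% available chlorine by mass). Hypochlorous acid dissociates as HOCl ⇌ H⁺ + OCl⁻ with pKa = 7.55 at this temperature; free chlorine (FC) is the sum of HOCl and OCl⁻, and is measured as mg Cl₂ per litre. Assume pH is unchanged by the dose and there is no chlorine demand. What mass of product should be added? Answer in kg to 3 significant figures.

Volume: 183,000 US gal × 3.785 L/gal = 692,655 L.
[OCl⁻]/[HOCl] = 10^(pH − pKa) = 10^(8.13 − 7.55) = 3.802; fraction as HOCl = 1/(1 + 3.802) = 0.2083.
Free chlorine required for 1.59 ppm HOCl: 1.59 / 0.2083 = 7.635 ppm.
FC to add: 7.635 − 0.8 = 6.835 mg/L as Cl₂.
Cl₂ equivalent: 6.835 mg/L × 692,655 L = 4734 g.
Product at 76.7% available Cl: 4734 / 0.767 = 6172 g.

6.17 kg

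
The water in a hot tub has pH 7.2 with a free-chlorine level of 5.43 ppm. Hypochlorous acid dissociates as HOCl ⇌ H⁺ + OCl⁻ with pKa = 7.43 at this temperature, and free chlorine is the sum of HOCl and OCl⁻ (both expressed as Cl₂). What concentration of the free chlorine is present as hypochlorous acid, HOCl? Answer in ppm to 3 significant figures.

[OCl⁻]/[HOCl] = 10^(pH − pKa) = 10^(7.2 − 7.43) = 10^-0.23 = 0.5888.
Fraction as HOCl = 1 / (1 + 0.5888) = 0.6294.
HOCl = 0.6294 × 5.43 ppm = 3.418 ppm.

3.42 ppm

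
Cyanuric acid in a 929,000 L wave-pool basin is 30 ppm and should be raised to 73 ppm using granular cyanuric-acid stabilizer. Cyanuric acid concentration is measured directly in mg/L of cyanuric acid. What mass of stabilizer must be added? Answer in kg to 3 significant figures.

CYA to add: (73 − 30) = 43 mg/L × 929,000 L = 39,950 g cyanuric acid.

39.9 kg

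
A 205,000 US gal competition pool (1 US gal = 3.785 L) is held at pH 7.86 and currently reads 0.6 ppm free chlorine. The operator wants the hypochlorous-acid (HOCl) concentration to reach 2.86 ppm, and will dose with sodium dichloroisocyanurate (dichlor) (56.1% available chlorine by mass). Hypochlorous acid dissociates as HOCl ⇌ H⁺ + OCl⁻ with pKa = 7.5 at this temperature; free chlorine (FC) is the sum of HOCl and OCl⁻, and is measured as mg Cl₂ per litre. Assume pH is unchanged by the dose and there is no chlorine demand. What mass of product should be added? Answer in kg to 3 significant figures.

Volume: 205,000 US gal × 3.785 L/gal = 775,925 L.
[OCl⁻]/[HOCl] = 10^(pH − pKa) = 10^(7.86 − 7.5) = 2.291; fraction as HOCl = 1/(1 + 2.291) = 0.3039.
Free chlorine required for 2.86 ppm HOCl: 2.86 / 0.3039 = 9.412 ppm.
FC to add: 9.412 − 0.6 = 8.812 mg/L as Cl₂.
Cl₂ equivalent: 8.812 mg/L × 775,925 L = 6837 g.
Product at 56.1% available Cl: 6837 / 0.561 = 12,190 g.

12.2 kg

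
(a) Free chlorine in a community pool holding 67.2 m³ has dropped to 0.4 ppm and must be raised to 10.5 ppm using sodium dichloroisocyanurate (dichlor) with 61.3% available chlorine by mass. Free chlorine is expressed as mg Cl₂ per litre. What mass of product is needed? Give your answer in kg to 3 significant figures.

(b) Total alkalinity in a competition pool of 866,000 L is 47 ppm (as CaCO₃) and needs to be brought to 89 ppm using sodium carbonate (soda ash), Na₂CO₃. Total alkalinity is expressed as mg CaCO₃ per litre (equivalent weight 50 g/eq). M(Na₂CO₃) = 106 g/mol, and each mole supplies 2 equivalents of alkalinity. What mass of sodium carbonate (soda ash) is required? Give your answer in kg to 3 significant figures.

(a) 1.11 kg; (b) 38.6 kg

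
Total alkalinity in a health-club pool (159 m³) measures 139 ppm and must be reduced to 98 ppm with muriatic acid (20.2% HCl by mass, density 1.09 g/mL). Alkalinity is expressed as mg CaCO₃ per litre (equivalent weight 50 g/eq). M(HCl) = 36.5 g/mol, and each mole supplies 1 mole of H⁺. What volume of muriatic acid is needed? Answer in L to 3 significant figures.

21.6 L

Volume: 159 m³ = 159,000 L.
Alkalinity to neutralize: (139 − 98) = 41 mg/L as CaCO₃ × 159,000 L = 6519 g as CaCO₃.
Equivalents of H⁺ required: 6519 ÷ 50 g/eq = 130.4 eq = 130.4 mol HCl.
Mass of HCl: 130.4 × 36.5 = 4759 g.
Mass of 20.2% solution: 4759 / 0.202 = 23,560 g.
Volume: 23,560 g ÷ 1.09 g/mL = 21,610 mL.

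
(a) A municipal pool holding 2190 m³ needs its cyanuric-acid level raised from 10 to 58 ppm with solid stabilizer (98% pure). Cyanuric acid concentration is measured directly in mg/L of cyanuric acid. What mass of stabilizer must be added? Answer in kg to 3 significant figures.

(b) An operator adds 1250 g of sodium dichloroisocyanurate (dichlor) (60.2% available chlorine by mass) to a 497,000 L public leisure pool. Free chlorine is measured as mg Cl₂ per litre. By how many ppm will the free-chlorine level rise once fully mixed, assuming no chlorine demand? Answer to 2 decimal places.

(a) 107 kg; (b) 1.51 ppm

(a) Volume: 2190 m³ = 2,190,000 L.
(a) CYA to add: (58 − 10) = 48 mg/L × 2,190,000 L = 105,100 g cyanuric acid.
(a) At 98% purity: 105,100 / 0.98 = 107,300 g product.

(b) Available chlorine delivered: 1250 g × 0.602 = 752.5 g as Cl₂.
(b) Concentration rise: 752.5 g / 497,000 L = 1.514 mg/L = 1.51 ppm.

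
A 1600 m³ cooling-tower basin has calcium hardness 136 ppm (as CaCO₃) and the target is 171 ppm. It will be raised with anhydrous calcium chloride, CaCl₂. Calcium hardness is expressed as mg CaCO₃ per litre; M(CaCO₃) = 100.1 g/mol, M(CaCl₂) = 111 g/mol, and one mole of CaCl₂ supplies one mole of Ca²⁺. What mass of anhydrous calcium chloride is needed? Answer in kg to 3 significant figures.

Volume: 1600 m³ = 1,600,000 L.
Hardness to add: (171 − 136) = 35 mg/L as CaCO₃ × 1,600,000 L = 56,000 g as CaCO₃.
Moles of Ca²⁺ (1 mol Ca²⁺ ≡ 1 mol CaCO₃): 56,000 / 100.1 g/mol = 559.4 mol.
Mass of CaCl₂: 559.4 × 111 = 62,100 g.

62.1 kg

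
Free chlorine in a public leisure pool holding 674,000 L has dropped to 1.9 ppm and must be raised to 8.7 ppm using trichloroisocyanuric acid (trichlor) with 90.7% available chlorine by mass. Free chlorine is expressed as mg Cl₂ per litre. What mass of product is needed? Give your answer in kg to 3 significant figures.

Chlorine deficit: 8.7 − 1.9 = 6.8 ppm = 6.8 mg/L as Cl₂.
Cl₂ equivalent needed: 6.8 mg/L × 674,000 L = 4,583,000 mg = 4583 g.
Product at 90.7% available chlorine: 4583 / 0.907 = 5053 g.

5.05 kg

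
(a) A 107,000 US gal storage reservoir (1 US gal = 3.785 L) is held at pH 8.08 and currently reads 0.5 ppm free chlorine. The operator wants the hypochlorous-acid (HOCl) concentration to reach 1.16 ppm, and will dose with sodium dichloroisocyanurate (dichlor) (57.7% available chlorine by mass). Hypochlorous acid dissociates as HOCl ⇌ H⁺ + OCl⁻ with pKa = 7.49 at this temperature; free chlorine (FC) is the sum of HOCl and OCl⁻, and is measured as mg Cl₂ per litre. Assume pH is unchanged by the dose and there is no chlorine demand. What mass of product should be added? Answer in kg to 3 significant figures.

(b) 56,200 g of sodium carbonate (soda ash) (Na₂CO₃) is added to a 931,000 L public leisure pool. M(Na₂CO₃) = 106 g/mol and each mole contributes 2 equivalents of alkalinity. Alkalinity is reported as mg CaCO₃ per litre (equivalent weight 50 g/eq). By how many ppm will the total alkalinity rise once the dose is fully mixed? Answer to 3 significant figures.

(a) 3.63 kg; (b) 56.9 ppm

(a) Volume: 107,000 US gal × 3.785 L/gal = 404,995 L.
(a) [OCl⁻]/[HOCl] = 10^(pH − pKa) = 10^(8.08 − 7.49) = 3.89; fraction as HOCl = 1/(1 + 3.89) = 0.2045.
(a) Free chlorine required for 1.16 ppm HOCl: 1.16 / 0.2045 = 5.673 ppm.
(a) FC to add: 5.673 − 0.5 = 5.173 mg/L as Cl₂.
(a) Cl₂ equivalent: 5.173 mg/L × 404,995 L = 2095 g.
(a) Product at 57.7% available Cl: 2095 / 0.577 = 3631 g.

(b) Moles of Na₂CO₃: 56,200 g ÷ 106 g/mol = 530.2 mol → 1060 eq of alkalinity.
(b) As CaCO₃: 1060 eq × 50 g/eq = 53,020 g.
(b) Rise: 53,020 g / 931,000 L × 1000 = 56.95 mg/L.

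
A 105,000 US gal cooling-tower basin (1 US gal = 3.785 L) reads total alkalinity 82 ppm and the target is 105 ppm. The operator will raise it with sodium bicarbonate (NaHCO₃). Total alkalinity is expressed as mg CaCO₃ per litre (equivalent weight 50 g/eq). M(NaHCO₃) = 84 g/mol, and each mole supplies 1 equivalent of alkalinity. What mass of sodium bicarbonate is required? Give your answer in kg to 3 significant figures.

Volume: 105,000 US gal × 3.785 L/gal = 397,425 L.
Alkalinity to add: (105 − 82) = 23 mg/L as CaCO₃ × 397,425 L = 9141 g as CaCO₃.
Equivalents: 9141 g ÷ 50 g/eq = 182.8 eq.
NaHCO₃ supplies 1 eq per mole → 182.8 mol.
Mass: 182.8 mol × 84 g/mol = 15,360 g.

15.4 kg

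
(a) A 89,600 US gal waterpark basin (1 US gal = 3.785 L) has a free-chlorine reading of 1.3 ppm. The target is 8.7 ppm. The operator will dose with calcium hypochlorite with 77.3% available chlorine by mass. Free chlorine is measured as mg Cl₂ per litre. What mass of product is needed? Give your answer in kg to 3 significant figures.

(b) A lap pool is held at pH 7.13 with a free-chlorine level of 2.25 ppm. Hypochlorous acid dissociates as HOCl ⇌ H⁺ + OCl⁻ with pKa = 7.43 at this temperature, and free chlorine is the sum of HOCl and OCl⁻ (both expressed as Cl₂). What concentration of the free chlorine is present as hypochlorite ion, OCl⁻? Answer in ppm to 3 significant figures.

(a) 3.25 kg; (b) 0.751 ppm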